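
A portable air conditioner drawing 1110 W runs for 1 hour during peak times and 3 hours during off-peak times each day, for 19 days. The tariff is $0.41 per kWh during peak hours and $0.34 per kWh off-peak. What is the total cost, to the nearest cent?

Peak energy = 1.11 kW × 1 h × 19 = 21.09 kWh
Off-peak energy = 1.11 kW × 3 h × 19 = 63.27 kWh
Cost = 21.09 × $0.41 + 63.27 × $0.34 = $8.6469 + $21.5118 = $30.16

$30.16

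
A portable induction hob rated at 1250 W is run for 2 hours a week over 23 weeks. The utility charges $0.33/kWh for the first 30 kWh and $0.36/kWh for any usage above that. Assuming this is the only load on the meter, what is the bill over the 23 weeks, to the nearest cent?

$19.80

Runtime = 2 h/week × 23 weeks = 46 h
Energy = 1.25 kW × 46 h = 57.5 kWh
Tier 1 (0–30 kWh): 30 × $0.33 = $9.9
Above 30 kWh: 27.5 × $0.36 = $9.9
Bill = $19.80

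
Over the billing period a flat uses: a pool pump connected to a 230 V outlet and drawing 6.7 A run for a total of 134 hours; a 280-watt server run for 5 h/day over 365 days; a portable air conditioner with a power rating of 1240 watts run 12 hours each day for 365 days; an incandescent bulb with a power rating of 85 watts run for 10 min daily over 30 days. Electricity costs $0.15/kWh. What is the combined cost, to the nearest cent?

$922.37

pool pump: Power = 6.7 A × 230 V = 1541 W = 1.541 kW
pool pump: 1.541 kW × 134 h = 206.494 kWh
server: Runtime = 5 h/day × 365 days = 1825 h
server: 0.28 kW × 1825 h = 511 kWh
portable air conditioner: Runtime = 12 h/day × 365 days = 4380 h
portable air conditioner: 1.24 kW × 4380 h = 5431.2 kWh
incandescent bulb: Runtime = 10 min × 30 = 300 min = 5 h
incandescent bulb: 0.085 kW × 5 h = 0.425 kWh
Total energy = 6149.119 kWh
Cost = 6149.119 × $0.15 = $922.37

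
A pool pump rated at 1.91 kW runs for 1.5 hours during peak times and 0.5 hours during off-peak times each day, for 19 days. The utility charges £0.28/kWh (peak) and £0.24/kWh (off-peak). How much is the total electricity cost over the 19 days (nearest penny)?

£19.60

Peak energy = 1.91 kW × 1.5 h × 19 = 54.435 kWh
Off-peak energy = 1.91 kW × 0.5 h × 19 = 18.145 kWh
Cost = 54.435 × £0.28 + 18.145 × £0.24 = £15.2418 + £4.3548 = £19.60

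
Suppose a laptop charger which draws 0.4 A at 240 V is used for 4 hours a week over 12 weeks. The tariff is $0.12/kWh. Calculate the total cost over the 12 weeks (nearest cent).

$0.55

Power = 0.4 A × 240 V = 96 W = 0.096 kW
Runtime = 4 h/week × 12 weeks = 48 h
Energy = 0.096 kW × 48 h = 4.608 kWh
Cost = 4.608 kWh × $0.12/kWh = $0.55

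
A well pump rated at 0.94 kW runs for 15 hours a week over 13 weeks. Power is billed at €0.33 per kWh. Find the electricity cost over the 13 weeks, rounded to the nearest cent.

Runtime = 15 h/week × 13 weeks = 195 h
Energy = 0.94 kW × 195 h = 183.3 kWh
Cost = 183.3 kWh × €0.33/kWh = €60.49

€60.49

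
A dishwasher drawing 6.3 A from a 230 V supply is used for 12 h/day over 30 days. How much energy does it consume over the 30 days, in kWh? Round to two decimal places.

Power = 6.3 A × 230 V = 1449 W = 1.449 kW
Runtime = 12 h/day × 30 days = 360 h
Energy = 1.449 kW × 360 h = 521.64 kWh

521.64 kWh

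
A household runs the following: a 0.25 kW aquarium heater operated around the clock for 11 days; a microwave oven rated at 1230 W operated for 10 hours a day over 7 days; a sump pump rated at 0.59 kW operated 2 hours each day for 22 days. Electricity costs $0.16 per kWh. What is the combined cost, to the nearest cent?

$28.49

aquarium heater: Runtime = 24 h × 11 = 264 h
aquarium heater: 0.25 kW × 264 h = 66 kWh
microwave oven: Runtime = 10 h/day × 7 days = 70 h
microwave oven: 1.23 kW × 70 h = 86.1 kWh
sump pump: Runtime = 2 h/day × 22 days = 44 h
sump pump: 0.59 kW × 44 h = 25.96 kWh
Total energy = 178.06 kWh
Cost = 178.06 × $0.16 = $28.49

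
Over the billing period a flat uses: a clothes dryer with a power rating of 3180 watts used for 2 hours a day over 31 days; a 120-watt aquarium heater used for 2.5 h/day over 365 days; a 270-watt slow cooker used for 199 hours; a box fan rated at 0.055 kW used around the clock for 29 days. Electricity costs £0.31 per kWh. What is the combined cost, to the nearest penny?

£123.59

clothes dryer: Runtime = 2 h/day × 31 days = 62 h
clothes dryer: 3.18 kW × 62 h = 197.16 kWh
aquarium heater: Runtime = 2.5 h/day × 365 days = 912.5 h
aquarium heater: 0.12 kW × 912.5 h = 109.5 kWh
slow cooker: 0.27 kW × 199 h = 53.73 kWh
box fan: Runtime = 24 h × 29 = 696 h
box fan: 0.055 kW × 696 h = 38.28 kWh
Total energy = 398.67 kWh
Cost = 398.67 × £0.31 = £123.59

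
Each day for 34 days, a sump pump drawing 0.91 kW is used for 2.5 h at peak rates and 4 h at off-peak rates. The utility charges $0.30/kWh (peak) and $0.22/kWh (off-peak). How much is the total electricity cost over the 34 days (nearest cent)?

Peak energy = 0.91 kW × 2.5 h × 34 = 77.35 kWh
Off-peak energy = 0.91 kW × 4 h × 34 = 123.76 kWh
Cost = 77.35 × $0.30 + 123.76 × $0.22 = $23.205 + $27.2272 = $50.43

$50.43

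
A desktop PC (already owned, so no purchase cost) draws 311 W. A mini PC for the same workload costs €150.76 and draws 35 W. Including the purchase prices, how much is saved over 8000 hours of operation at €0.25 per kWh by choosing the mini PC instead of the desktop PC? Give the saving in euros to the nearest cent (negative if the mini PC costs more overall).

€401.24

desktop PC: €0.00 + (311/1000) kW × 8000 h × €0.25 = €0.00 + €622 = €622
mini PC: €150.76 + (35/1000) kW × 8000 h × €0.25 = €150.76 + €70 = €220.76
Saving = €622 − €220.76 = €401.24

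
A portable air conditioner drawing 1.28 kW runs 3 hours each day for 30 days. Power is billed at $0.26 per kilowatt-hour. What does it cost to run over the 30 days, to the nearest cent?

$29.95

Runtime = 3 h/day × 30 days = 90 h
Energy = 1.28 kW × 90 h = 115.2 kWh
Cost = 115.2 kWh × $0.26/kWh = $29.95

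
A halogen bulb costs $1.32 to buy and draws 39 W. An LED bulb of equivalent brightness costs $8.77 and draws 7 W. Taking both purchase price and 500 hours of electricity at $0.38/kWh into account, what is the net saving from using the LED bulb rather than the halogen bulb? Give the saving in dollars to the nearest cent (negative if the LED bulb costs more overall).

-$1.37

halogen bulb: $1.32 + (39/1000) kW × 500 h × $0.38 = $1.32 + $7.41 = $8.73
LED bulb: $8.77 + (7/1000) kW × 500 h × $0.38 = $8.77 + $1.33 = $10.1
Saving = $8.73 − $10.1 = −$1.37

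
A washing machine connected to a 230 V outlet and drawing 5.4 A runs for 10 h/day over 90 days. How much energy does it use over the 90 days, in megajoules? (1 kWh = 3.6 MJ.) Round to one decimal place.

Power = 5.4 A × 230 V = 1242 W = 1.242 kW
Runtime = 10 h/day × 90 days = 900 h
Energy = 1.242 kW × 900 h = 1117.8 kWh
= 1117.8 × 3.6 MJ = 4024.1 MJ

4024.1 MJ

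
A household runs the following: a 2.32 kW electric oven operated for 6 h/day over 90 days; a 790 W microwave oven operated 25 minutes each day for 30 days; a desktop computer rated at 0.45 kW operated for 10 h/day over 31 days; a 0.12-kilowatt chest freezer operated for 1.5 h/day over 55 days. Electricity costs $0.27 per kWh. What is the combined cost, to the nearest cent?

electric oven: Runtime = 6 h/day × 90 days = 540 h
electric oven: 2.32 kW × 540 h = 1252.8 kWh
microwave oven: Runtime = 25 min × 30 = 750 min = 12.5 h
microwave oven: 0.79 kW × 12.5 h = 9.875 kWh
desktop computer: Runtime = 10 h/day × 31 days = 310 h
desktop computer: 0.45 kW × 310 h = 139.5 kWh
chest freezer: Runtime = 1.5 h/day × 55 days = 82.5 h
chest freezer: 0.12 kW × 82.5 h = 9.9 kWh
Total energy = 1412.075 kWh
Cost = 1412.075 × $0.27 = $381.26

$381.26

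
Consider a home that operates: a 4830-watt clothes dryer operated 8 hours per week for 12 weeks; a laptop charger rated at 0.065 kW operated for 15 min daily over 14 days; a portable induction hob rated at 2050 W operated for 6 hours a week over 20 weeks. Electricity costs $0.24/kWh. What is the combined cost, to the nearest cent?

$170.38

clothes dryer: Runtime = 8 h/week × 12 weeks = 96 h
clothes dryer: 4.83 kW × 96 h = 463.68 kWh
laptop charger: Runtime = 15 min × 14 = 210 min = 3.5 h
laptop charger: 0.065 kW × 3.5 h = 0.2275 kWh
portable induction hob: Runtime = 6 h/week × 20 weeks = 120 h
portable induction hob: 2.05 kW × 120 h = 246 kWh
Total energy = 709.9075 kWh
Cost = 709.9075 × $0.24 = $170.38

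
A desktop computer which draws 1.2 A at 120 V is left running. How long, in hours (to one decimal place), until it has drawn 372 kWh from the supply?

Power = 1.2 A × 120 V = 144 W = 0.144 kW
Hours = 372 kWh ÷ 0.144 kW = 2583.3 h

2583.3 h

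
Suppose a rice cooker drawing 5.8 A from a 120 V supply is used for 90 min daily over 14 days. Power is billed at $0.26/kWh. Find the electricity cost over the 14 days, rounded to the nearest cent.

$3.80

Power = 5.8 A × 120 V = 696 W = 0.696 kW
Runtime = 90 min × 14 = 1260 min = 21 h
Energy = 0.696 kW × 21 h = 14.616 kWh
Cost = 14.616 kWh × $0.26/kWh = $3.80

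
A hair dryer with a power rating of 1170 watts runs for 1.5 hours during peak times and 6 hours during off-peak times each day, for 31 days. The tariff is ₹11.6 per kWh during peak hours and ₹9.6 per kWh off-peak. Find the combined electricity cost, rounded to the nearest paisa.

Peak energy = 1.17 kW × 1.5 h × 31 = 54.405 kWh
Off-peak energy = 1.17 kW × 6 h × 31 = 217.62 kWh
Cost = 54.405 × ₹11.6 + 217.62 × ₹9.6 = ₹631.098 + ₹2089.152 = ₹2720.25

₹2720.25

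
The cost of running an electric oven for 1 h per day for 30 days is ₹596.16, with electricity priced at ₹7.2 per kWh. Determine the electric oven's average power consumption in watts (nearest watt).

Energy = ₹596.16 ÷ ₹7.2/kWh = 82.8 kWh
Runtime = 1 h/day × 30 days = 30 h
Power = 82.8 kWh ÷ 30 h = 2.76 kW = 2760 W

2760 W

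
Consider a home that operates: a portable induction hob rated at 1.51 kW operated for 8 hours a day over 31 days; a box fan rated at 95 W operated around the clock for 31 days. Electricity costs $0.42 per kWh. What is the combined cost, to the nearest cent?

$186.97

portable induction hob: Runtime = 8 h/day × 31 days = 248 h
portable induction hob: 1.51 kW × 248 h = 374.48 kWh
box fan: Runtime = 24 h × 31 = 744 h
box fan: 0.095 kW × 744 h = 70.68 kWh
Total energy = 445.16 kWh
Cost = 445.16 × $0.42 = $186.97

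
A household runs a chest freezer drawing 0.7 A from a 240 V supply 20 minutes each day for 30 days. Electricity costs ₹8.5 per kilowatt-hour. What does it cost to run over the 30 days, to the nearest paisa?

₹14.28

Power = 0.7 A × 240 V = 168 W = 0.168 kW
Runtime = 20 min × 30 = 600 min = 10 h
Energy = 0.168 kW × 10 h = 1.68 kWh
Cost = 1.68 kWh × ₹8.5/kWh = ₹14.28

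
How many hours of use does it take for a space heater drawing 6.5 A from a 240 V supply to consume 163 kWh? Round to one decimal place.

104.5 h

Power = 6.5 A × 240 V = 1560 W = 1.56 kW
Hours = 163 kWh ÷ 1.56 kW = 104.5 h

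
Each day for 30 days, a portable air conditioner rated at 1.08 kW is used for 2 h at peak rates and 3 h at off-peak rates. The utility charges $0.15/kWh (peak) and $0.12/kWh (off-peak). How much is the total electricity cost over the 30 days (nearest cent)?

Peak energy = 1.08 kW × 2 h × 30 = 64.8 kWh
Off-peak energy = 1.08 kW × 3 h × 30 = 97.2 kWh
Cost = 64.8 × $0.15 + 97.2 × $0.12 = $9.72 + $11.664 = $21.38

$21.38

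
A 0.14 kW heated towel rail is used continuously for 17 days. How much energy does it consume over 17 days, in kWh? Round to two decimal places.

57.12 kWh

Runtime = 24 h × 17 = 408 h
Energy = 0.14 kW × 408 h = 57.12 kWh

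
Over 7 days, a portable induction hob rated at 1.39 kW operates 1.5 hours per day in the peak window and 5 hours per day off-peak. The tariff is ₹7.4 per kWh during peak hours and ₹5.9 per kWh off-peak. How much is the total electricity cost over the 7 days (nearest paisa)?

Peak energy = 1.39 kW × 1.5 h × 7 = 14.595 kWh
Off-peak energy = 1.39 kW × 5 h × 7 = 48.65 kWh
Cost = 14.595 × ₹7.4 + 48.65 × ₹5.9 = ₹108.003 + ₹287.035 = ₹395.04

₹395.04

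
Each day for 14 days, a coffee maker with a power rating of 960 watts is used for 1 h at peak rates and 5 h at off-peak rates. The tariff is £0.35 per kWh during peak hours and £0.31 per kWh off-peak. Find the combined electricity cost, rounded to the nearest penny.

Peak energy = 0.96 kW × 1 h × 14 = 13.44 kWh
Off-peak energy = 0.96 kW × 5 h × 14 = 67.2 kWh
Cost = 13.44 × £0.35 + 67.2 × £0.31 = £4.704 + £20.832 = £25.54

£25.54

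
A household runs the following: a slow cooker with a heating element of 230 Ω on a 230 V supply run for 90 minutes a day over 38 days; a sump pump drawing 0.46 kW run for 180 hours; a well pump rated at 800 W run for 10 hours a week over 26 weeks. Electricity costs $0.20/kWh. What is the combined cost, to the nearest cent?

$60.78

slow cooker: Power = V²/R = 230²/230 = 230 W = 0.23 kW
slow cooker: Runtime = 90 min × 38 = 3420 min = 57 h
slow cooker: 0.23 kW × 57 h = 13.11 kWh
sump pump: 0.46 kW × 180 h = 82.8 kWh
well pump: Runtime = 10 h/week × 26 weeks = 260 h
well pump: 0.8 kW × 260 h = 208 kWh
Total energy = 303.91 kWh
Cost = 303.91 × $0.20 = $60.78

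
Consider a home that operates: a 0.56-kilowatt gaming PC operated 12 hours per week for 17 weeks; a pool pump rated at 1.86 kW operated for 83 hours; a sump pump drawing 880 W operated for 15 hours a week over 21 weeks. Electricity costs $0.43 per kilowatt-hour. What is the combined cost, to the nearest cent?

$234.70

gaming PC: Runtime = 12 h/week × 17 weeks = 204 h
gaming PC: 0.56 kW × 204 h = 114.24 kWh
pool pump: 1.86 kW × 83 h = 154.38 kWh
sump pump: Runtime = 15 h/week × 21 weeks = 315 h
sump pump: 0.88 kW × 315 h = 277.2 kWh
Total energy = 545.82 kWh
Cost = 545.82 × $0.43 = $234.70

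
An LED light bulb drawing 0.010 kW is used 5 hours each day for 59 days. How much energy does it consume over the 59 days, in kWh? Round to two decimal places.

Runtime = 5 h/day × 59 days = 295 h
Energy = 0.01 kW × 295 h = 2.95 kWh

2.95 kWh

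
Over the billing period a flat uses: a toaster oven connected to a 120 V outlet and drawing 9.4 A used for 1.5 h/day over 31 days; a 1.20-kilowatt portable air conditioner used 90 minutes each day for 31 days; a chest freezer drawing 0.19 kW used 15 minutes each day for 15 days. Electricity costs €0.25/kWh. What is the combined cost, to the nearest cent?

toaster oven: Power = 9.4 A × 120 V = 1128 W = 1.128 kW
toaster oven: Runtime = 1.5 h/day × 31 days = 46.5 h
toaster oven: 1.128 kW × 46.5 h = 52.452 kWh
portable air conditioner: Runtime = 90 min × 31 = 2790 min = 46.5 h
portable air conditioner: 1.2 kW × 46.5 h = 55.8 kWh
chest freezer: Runtime = 15 min × 15 = 225 min = 3.75 h
chest freezer: 0.19 kW × 3.75 h = 0.7125 kWh
Total energy = 108.9645 kWh
Cost = 108.9645 × €0.25 = €27.24

€27.24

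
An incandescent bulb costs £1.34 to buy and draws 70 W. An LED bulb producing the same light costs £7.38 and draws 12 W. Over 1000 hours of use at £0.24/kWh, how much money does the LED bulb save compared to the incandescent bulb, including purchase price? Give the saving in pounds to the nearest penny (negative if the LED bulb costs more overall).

incandescent bulb: £1.34 + (70/1000) kW × 1000 h × £0.24 = £1.34 + £16.8 = £18.14
LED bulb: £7.38 + (12/1000) kW × 1000 h × £0.24 = £7.38 + £2.88 = £10.26
Saving = £18.14 − £10.26 = £7.88

£7.88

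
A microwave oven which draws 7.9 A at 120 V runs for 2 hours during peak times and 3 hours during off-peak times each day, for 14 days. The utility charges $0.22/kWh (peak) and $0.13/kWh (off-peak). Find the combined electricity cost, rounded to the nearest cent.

Power = 7.9 A × 120 V = 948 W = 0.948 kW
Peak energy = 0.948 kW × 2 h × 14 = 26.544 kWh
Off-peak energy = 0.948 kW × 3 h × 14 = 39.816 kWh
Cost = 26.544 × $0.22 + 39.816 × $0.13 = $5.83968 + $5.17608 = $11.02

$11.02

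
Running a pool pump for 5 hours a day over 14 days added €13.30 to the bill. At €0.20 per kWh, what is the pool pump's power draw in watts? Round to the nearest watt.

Energy = €13.30 ÷ €0.20/kWh = 66.5 kWh
Runtime = 5 h/day × 14 days = 70 h
Power = 66.5 kWh ÷ 70 h = 0.95 kW = 950 W

950 W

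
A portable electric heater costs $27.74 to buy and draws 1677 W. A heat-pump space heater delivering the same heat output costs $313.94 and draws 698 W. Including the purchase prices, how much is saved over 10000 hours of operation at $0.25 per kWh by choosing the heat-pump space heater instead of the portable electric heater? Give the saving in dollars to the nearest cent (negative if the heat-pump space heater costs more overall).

portable electric heater: $27.74 + (1677/1000) kW × 10000 h × $0.25 = $27.74 + $4192.5 = $4220.24
heat-pump space heater: $313.94 + (698/1000) kW × 10000 h × $0.25 = $313.94 + $1745 = $2058.94
Saving = $4220.24 − $2058.94 = $2161.3

$2161.30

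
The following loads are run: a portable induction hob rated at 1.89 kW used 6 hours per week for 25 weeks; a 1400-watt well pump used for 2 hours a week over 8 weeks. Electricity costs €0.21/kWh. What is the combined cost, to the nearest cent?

portable induction hob: Runtime = 6 h/week × 25 weeks = 150 h
portable induction hob: 1.89 kW × 150 h = 283.5 kWh
well pump: Runtime = 2 h/week × 8 weeks = 16 h
well pump: 1.4 kW × 16 h = 22.4 kWh
Total energy = 305.9 kWh
Cost = 305.9 × €0.21 = €64.24

€64.24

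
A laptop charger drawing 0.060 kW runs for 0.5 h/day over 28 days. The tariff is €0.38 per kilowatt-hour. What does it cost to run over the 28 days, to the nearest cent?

€0.32

Runtime = 0.5 h/day × 28 days = 14 h
Energy = 0.06 kW × 14 h = 0.84 kWh
Cost = 0.84 kWh × €0.38/kWh = €0.32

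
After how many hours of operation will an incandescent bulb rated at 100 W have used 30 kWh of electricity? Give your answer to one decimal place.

Hours = 30 kWh ÷ 0.1 kW = 300.0 h

300.0 h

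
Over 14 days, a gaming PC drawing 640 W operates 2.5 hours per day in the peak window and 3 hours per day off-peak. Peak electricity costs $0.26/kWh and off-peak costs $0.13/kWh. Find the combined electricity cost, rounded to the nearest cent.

$9.32

Peak energy = 0.64 kW × 2.5 h × 14 = 22.4 kWh
Off-peak energy = 0.64 kW × 3 h × 14 = 26.88 kWh
Cost = 22.4 × $0.26 + 26.88 × $0.13 = $5.824 + $3.4944 = $9.32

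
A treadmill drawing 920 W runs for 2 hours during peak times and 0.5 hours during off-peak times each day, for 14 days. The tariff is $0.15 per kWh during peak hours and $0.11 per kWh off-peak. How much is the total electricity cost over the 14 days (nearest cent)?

$4.57

Peak energy = 0.92 kW × 2 h × 14 = 25.76 kWh
Off-peak energy = 0.92 kW × 0.5 h × 14 = 6.44 kWh
Cost = 25.76 × $0.15 + 6.44 × $0.11 = $3.864 + $0.7084 = $4.57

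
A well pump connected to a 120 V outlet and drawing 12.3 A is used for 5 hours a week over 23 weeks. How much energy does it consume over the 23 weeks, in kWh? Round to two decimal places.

169.74 kWh

Power = 12.3 A × 120 V = 1476 W = 1.476 kW
Runtime = 5 h/week × 23 weeks = 115 h
Energy = 1.476 kW × 115 h = 169.74 kWh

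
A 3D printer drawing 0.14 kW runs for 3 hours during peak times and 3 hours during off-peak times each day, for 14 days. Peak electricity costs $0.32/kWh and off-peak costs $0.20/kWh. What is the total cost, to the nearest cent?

Peak energy = 0.14 kW × 3 h × 14 = 5.88 kWh
Off-peak energy = 0.14 kW × 3 h × 14 = 5.88 kWh
Cost = 5.88 × $0.32 + 5.88 × $0.20 = $1.8816 + $1.176 = $3.06

$3.06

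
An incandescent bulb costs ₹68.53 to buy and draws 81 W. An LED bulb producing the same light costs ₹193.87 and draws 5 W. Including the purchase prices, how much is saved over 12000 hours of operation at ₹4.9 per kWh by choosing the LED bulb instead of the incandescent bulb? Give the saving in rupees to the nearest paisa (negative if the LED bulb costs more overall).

₹4343.46

incandescent bulb: ₹68.53 + (81/1000) kW × 12000 h × ₹4.9 = ₹68.53 + ₹4762.8 = ₹4831.33
LED bulb: ₹193.87 + (5/1000) kW × 12000 h × ₹4.9 = ₹193.87 + ₹294 = ₹487.87
Saving = ₹4831.33 − ₹487.87 = ₹4343.46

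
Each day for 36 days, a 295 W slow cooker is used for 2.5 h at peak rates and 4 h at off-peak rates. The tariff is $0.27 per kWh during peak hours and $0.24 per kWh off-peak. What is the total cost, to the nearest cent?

$17.36

Peak energy = 0.295 kW × 2.5 h × 36 = 26.55 kWh
Off-peak energy = 0.295 kW × 4 h × 36 = 42.48 kWh
Cost = 26.55 × $0.27 + 42.48 × $0.24 = $7.1685 + $10.1952 = $17.36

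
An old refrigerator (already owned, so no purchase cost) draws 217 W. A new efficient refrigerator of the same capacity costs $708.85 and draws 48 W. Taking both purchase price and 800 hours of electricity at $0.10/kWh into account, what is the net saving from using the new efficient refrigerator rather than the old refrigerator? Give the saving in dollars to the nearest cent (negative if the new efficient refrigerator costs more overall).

-$695.33

old refrigerator: $0.00 + (217/1000) kW × 800 h × $0.10 = $0.00 + $17.36 = $17.36
new efficient refrigerator: $708.85 + (48/1000) kW × 800 h × $0.10 = $708.85 + $3.84 = $712.69
Saving = $17.36 − $712.69 = −$695.33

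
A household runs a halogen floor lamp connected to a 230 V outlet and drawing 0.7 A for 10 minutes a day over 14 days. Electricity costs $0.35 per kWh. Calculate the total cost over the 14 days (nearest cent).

Power = 0.7 A × 230 V = 161 W = 0.161 kW
Runtime = 10 min × 14 = 140 min = 2.333333… h
Energy = 0.161 kW × 2.333333… h = 0.375666… kWh
Cost = 0.375666… kWh × $0.35/kWh = $0.13

$0.13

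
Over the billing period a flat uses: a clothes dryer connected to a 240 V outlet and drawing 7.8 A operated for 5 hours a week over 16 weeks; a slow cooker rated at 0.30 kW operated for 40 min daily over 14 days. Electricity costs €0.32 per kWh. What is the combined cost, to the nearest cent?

€48.82

clothes dryer: Power = 7.8 A × 240 V = 1872 W = 1.872 kW
clothes dryer: Runtime = 5 h/week × 16 weeks = 80 h
clothes dryer: 1.872 kW × 80 h = 149.76 kWh
slow cooker: Runtime = 40 min × 14 = 560 min = 9.333333… h
slow cooker: 0.3 kW × 9.333333… h = 2.8 kWh
Total energy = 152.56 kWh
Cost = 152.56 × €0.32 = €48.82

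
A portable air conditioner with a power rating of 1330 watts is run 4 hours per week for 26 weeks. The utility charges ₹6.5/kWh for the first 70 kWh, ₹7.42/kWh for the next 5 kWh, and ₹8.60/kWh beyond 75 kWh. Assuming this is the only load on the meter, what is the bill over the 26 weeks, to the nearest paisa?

Runtime = 4 h/week × 26 weeks = 104 h
Energy = 1.33 kW × 104 h = 138.32 kWh
Tier 1 (0–70 kWh): 70 × ₹6.5 = ₹455
Tier 2 (70–75 kWh): 5 × ₹7.42 = ₹37.1
Above 75 kWh: 63.32 × ₹8.60 = ₹544.552
Bill = ₹1036.65

₹1036.65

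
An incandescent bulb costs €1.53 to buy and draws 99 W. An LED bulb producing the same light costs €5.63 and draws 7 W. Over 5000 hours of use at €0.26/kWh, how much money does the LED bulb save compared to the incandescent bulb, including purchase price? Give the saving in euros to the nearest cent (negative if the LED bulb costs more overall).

incandescent bulb: €1.53 + (99/1000) kW × 5000 h × €0.26 = €1.53 + €128.7 = €130.23
LED bulb: €5.63 + (7/1000) kW × 5000 h × €0.26 = €5.63 + €9.1 = €14.73
Saving = €130.23 − €14.73 = €115.5

€115.50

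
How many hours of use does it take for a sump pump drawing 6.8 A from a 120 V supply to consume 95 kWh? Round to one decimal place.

Power = 6.8 A × 120 V = 816 W = 0.816 kW
Hours = 95 kWh ÷ 0.816 kW = 116.4 h

116.4 h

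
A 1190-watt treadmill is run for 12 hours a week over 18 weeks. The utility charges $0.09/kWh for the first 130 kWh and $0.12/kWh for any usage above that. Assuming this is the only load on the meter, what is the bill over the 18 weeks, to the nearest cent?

Runtime = 12 h/week × 18 weeks = 216 h
Energy = 1.19 kW × 216 h = 257.04 kWh
Tier 1 (0–130 kWh): 130 × $0.09 = $11.7
Above 130 kWh: 127.04 × $0.12 = $15.2448
Bill = $26.94

$26.94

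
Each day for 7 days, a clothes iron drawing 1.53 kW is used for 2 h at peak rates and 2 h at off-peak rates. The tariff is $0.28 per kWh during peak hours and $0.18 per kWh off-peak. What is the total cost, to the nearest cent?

$9.85

Peak energy = 1.53 kW × 2 h × 7 = 21.42 kWh
Off-peak energy = 1.53 kW × 2 h × 7 = 21.42 kWh
Cost = 21.42 × $0.28 + 21.42 × $0.18 = $5.9976 + $3.8556 = $9.85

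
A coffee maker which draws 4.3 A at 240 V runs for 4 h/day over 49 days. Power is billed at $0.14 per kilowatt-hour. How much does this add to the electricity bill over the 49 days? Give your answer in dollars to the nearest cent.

$28.32

Power = 4.3 A × 240 V = 1032 W = 1.032 kW
Runtime = 4 h/day × 49 days = 196 h
Energy = 1.032 kW × 196 h = 202.272 kWh
Cost = 202.272 kWh × $0.14/kWh = $28.32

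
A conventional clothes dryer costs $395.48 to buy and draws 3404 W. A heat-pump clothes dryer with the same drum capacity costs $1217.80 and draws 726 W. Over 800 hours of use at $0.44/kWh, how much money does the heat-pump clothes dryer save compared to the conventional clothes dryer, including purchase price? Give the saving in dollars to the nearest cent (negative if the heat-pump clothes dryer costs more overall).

conventional clothes dryer: $395.48 + (3404/1000) kW × 800 h × $0.44 = $395.48 + $1198.208 = $1593.688
heat-pump clothes dryer: $1217.80 + (726/1000) kW × 800 h × $0.44 = $1217.80 + $255.552 = $1473.352
Saving = $1593.688 − $1473.352 = $120.336 → $120.34

$120.34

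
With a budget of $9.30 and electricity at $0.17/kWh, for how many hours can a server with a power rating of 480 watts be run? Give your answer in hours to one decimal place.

114.0 h

Energy available = $9.30 ÷ $0.17/kWh = 54.7059 kWh
Hours = 54.7059 kWh ÷ 0.48 kW = 114.0 h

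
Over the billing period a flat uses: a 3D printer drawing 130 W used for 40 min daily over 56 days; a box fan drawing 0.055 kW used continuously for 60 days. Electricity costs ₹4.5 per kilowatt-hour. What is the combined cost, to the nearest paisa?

₹378.24

3D printer: Runtime = 40 min × 56 = 2240 min = 37.333333… h
3D printer: 0.13 kW × 37.333333… h = 4.853333… kWh
box fan: Runtime = 24 h × 60 = 1440 h
box fan: 0.055 kW × 1440 h = 79.2 kWh
Total energy = 84.053333… kWh
Cost = 84.053333… × ₹4.5 = ₹378.24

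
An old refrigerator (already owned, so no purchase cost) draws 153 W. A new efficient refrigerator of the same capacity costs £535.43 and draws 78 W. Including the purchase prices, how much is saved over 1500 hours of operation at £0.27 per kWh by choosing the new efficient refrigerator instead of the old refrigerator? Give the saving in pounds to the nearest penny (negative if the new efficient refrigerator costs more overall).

old refrigerator: £0.00 + (153/1000) kW × 1500 h × £0.27 = £0.00 + £61.965 = £61.965
new efficient refrigerator: £535.43 + (78/1000) kW × 1500 h × £0.27 = £535.43 + £31.59 = £567.02
Saving = £61.965 − £567.02 = −£505.055 → -£505.06

-£505.06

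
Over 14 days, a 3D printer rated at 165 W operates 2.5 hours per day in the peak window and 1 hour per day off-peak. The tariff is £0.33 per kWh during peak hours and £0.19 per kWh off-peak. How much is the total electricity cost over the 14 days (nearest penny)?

£2.34

Peak energy = 0.165 kW × 2.5 h × 14 = 5.775 kWh
Off-peak energy = 0.165 kW × 1 h × 14 = 2.31 kWh
Cost = 5.775 × £0.33 + 2.31 × £0.19 = £1.90575 + £0.4389 = £2.34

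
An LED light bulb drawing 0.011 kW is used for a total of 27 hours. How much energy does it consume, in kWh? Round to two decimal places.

0.30 kWh

Energy = 0.011 kW × 27 h = 0.297 kWh ≈ 0.30 kWh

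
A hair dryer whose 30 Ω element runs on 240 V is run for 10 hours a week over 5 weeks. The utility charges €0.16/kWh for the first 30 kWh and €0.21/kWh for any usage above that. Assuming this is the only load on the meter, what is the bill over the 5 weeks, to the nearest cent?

Power = V²/R = 240²/30 = 1920 W = 1.92 kW
Runtime = 10 h/week × 5 weeks = 50 h
Energy = 1.92 kW × 50 h = 96 kWh
Tier 1 (0–30 kWh): 30 × €0.16 = €4.8
Above 30 kWh: 66 × €0.21 = €13.86
Bill = €18.66

€18.66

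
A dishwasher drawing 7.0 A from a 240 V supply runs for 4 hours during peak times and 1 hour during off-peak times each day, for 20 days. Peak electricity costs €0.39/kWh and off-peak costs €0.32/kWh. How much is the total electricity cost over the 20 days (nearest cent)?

Power = 7.0 A × 240 V = 1680 W = 1.68 kW
Peak energy = 1.68 kW × 4 h × 20 = 134.4 kWh
Off-peak energy = 1.68 kW × 1 h × 20 = 33.6 kWh
Cost = 134.4 × €0.39 + 33.6 × €0.32 = €52.416 + €10.752 = €63.17

€63.17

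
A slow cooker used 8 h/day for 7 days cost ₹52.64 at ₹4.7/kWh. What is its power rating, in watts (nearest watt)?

Energy = ₹52.64 ÷ ₹4.7/kWh = 11.2 kWh
Runtime = 8 h/day × 7 days = 56 h
Power = 11.2 kWh ÷ 56 h = 0.2 kW = 200 W

200 W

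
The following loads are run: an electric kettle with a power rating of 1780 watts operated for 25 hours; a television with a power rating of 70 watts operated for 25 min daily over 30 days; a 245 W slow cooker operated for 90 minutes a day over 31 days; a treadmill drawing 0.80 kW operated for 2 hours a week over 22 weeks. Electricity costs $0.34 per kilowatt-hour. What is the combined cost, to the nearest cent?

electric kettle: 1.78 kW × 25 h = 44.5 kWh
television: Runtime = 25 min × 30 = 750 min = 12.5 h
television: 0.07 kW × 12.5 h = 0.875 kWh
slow cooker: Runtime = 90 min × 31 = 2790 min = 46.5 h
slow cooker: 0.245 kW × 46.5 h = 11.3925 kWh
treadmill: Runtime = 2 h/week × 22 weeks = 44 h
treadmill: 0.8 kW × 44 h = 35.2 kWh
Total energy = 91.9675 kWh
Cost = 91.9675 × $0.34 = $31.27

$31.27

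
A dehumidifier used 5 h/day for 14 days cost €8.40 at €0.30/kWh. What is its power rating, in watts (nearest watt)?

Energy = €8.40 ÷ €0.30/kWh = 28 kWh
Runtime = 5 h/day × 14 days = 70 h
Power = 28 kWh ÷ 70 h = 0.4 kW = 400 W

400 W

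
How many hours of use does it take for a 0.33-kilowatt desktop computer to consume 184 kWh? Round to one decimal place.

Hours = 184 kWh ÷ 0.33 kW = 557.6 h

557.6 h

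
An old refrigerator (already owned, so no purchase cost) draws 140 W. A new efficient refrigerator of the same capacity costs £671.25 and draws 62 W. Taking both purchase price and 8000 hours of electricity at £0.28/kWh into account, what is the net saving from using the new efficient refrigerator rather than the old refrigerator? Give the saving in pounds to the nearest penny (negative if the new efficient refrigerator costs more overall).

-£496.53

old refrigerator: £0.00 + (140/1000) kW × 8000 h × £0.28 = £0.00 + £313.6 = £313.6
new efficient refrigerator: £671.25 + (62/1000) kW × 8000 h × £0.28 = £671.25 + £138.88 = £810.13
Saving = £313.6 − £810.13 = −£496.53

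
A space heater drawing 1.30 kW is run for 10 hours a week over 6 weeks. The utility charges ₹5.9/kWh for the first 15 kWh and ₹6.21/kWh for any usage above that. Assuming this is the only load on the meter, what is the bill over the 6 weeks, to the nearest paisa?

₹479.73

Runtime = 10 h/week × 6 weeks = 60 h
Energy = 1.3 kW × 60 h = 78 kWh
Tier 1 (0–15 kWh): 15 × ₹5.9 = ₹88.5
Above 15 kWh: 63 × ₹6.21 = ₹391.23
Bill = ₹479.73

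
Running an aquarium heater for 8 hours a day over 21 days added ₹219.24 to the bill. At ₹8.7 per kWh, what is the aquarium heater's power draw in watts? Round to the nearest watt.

Energy = ₹219.24 ÷ ₹8.7/kWh = 25.2 kWh
Runtime = 8 h/day × 21 days = 168 h
Power = 25.2 kWh ÷ 168 h = 0.15 kW = 150 W

150 W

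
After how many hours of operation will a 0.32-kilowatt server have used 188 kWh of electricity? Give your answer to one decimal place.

587.5 h

Hours = 188 kWh ÷ 0.32 kW = 587.5 h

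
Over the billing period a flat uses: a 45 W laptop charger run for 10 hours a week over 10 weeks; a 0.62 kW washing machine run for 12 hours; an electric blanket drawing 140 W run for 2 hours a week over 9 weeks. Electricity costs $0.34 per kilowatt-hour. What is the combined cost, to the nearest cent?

laptop charger: Runtime = 10 h/week × 10 weeks = 100 h
laptop charger: 0.045 kW × 100 h = 4.5 kWh
washing machine: 0.62 kW × 12 h = 7.44 kWh
electric blanket: Runtime = 2 h/week × 9 weeks = 18 h
electric blanket: 0.14 kW × 18 h = 2.52 kWh
Total energy = 14.46 kWh
Cost = 14.46 × $0.34 = $4.92

$4.92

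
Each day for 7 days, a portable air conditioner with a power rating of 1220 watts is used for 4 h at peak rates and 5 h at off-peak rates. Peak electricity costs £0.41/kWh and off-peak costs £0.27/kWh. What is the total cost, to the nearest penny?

£25.53

Peak energy = 1.22 kW × 4 h × 7 = 34.16 kWh
Off-peak energy = 1.22 kW × 5 h × 7 = 42.7 kWh
Cost = 34.16 × £0.41 + 42.7 × £0.27 = £14.0056 + £11.529 = £25.53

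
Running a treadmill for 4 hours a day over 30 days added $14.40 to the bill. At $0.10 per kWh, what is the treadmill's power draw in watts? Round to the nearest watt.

Energy = $14.40 ÷ $0.10/kWh = 144 kWh
Runtime = 4 h/day × 30 days = 120 h
Power = 144 kWh ÷ 120 h = 1.2 kW = 1200 W

1200 W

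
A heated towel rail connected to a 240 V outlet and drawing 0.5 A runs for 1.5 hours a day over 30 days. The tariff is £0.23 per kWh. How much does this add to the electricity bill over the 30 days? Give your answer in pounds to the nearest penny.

£1.24

Power = 0.5 A × 240 V = 120 W = 0.12 kW
Runtime = 1.5 h/day × 30 days = 45 h
Energy = 0.12 kW × 45 h = 5.4 kWh
Cost = 5.4 kWh × £0.23/kWh = £1.24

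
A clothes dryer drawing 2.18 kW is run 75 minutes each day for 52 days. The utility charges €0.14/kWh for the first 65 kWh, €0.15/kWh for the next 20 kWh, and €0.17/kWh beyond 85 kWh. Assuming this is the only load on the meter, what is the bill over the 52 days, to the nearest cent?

€21.74

Runtime = 75 min × 52 = 3900 min = 65 h
Energy = 2.18 kW × 65 h = 141.7 kWh
Tier 1 (0–65 kWh): 65 × €0.14 = €9.1
Tier 2 (65–85 kWh): 20 × €0.15 = €3
Above 85 kWh: 56.7 × €0.17 = €9.639
Bill = €21.74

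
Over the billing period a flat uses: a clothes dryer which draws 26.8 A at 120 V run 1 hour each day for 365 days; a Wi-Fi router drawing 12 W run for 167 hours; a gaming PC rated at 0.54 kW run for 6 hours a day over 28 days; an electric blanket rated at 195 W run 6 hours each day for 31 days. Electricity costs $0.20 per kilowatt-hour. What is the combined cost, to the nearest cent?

clothes dryer: Power = 26.8 A × 120 V = 3216 W = 3.216 kW
clothes dryer: Runtime = 1 h/day × 365 days = 365 h
clothes dryer: 3.216 kW × 365 h = 1173.84 kWh
Wi-Fi router: 0.012 kW × 167 h = 2.004 kWh
gaming PC: Runtime = 6 h/day × 28 days = 168 h
gaming PC: 0.54 kW × 168 h = 90.72 kWh
electric blanket: Runtime = 6 h/day × 31 days = 186 h
electric blanket: 0.195 kW × 186 h = 36.27 kWh
Total energy = 1302.834 kWh
Cost = 1302.834 × $0.20 = $260.57

$260.57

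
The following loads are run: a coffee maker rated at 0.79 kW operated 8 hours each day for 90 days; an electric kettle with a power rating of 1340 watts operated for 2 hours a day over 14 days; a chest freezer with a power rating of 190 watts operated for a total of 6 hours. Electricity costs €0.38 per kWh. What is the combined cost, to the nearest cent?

coffee maker: Runtime = 8 h/day × 90 days = 720 h
coffee maker: 0.79 kW × 720 h = 568.8 kWh
electric kettle: Runtime = 2 h/day × 14 days = 28 h
electric kettle: 1.34 kW × 28 h = 37.52 kWh
chest freezer: 0.19 kW × 6 h = 1.14 kWh
Total energy = 607.46 kWh
Cost = 607.46 × €0.38 = €230.83

€230.83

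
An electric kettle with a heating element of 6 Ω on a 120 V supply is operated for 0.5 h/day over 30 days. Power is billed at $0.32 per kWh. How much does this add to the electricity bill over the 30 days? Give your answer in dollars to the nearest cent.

$11.52

Power = V²/R = 120²/6 = 2400 W = 2.4 kW
Runtime = 0.5 h/day × 30 days = 15 h
Energy = 2.4 kW × 15 h = 36 kWh
Cost = 36 kWh × $0.32/kWh = $11.52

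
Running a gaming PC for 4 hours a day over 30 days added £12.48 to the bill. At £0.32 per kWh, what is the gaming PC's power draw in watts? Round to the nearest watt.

Energy = £12.48 ÷ £0.32/kWh = 39 kWh
Runtime = 4 h/day × 30 days = 120 h
Power = 39 kWh ÷ 120 h = 0.325 kW = 325 W

325 W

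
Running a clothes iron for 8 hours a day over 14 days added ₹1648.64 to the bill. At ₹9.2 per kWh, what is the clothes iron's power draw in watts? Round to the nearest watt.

1600 W

Energy = ₹1648.64 ÷ ₹9.2/kWh = 179.2 kWh
Runtime = 8 h/day × 14 days = 112 h
Power = 179.2 kWh ÷ 112 h = 1.6 kW = 1600 W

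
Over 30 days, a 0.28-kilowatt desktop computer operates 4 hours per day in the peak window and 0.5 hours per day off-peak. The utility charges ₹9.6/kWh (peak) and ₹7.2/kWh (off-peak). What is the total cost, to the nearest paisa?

Peak energy = 0.28 kW × 4 h × 30 = 33.6 kWh
Off-peak energy = 0.28 kW × 0.5 h × 30 = 4.2 kWh
Cost = 33.6 × ₹9.6 + 4.2 × ₹7.2 = ₹322.56 + ₹30.24 = ₹352.80

₹352.80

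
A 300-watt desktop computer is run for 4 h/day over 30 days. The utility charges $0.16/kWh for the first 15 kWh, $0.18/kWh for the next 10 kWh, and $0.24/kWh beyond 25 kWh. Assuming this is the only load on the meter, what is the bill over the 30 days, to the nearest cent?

$6.84

Runtime = 4 h/day × 30 days = 120 h
Energy = 0.3 kW × 120 h = 36 kWh
Tier 1 (0–15 kWh): 15 × $0.16 = $2.4
Tier 2 (15–25 kWh): 10 × $0.18 = $1.8
Above 25 kWh: 11 × $0.24 = $2.64
Bill = $6.84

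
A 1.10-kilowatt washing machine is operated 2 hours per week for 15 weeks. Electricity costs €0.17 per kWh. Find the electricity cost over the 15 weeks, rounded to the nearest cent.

Runtime = 2 h/week × 15 weeks = 30 h
Energy = 1.1 kW × 30 h = 33 kWh
Cost = 33 kWh × €0.17/kWh = €5.61

€5.61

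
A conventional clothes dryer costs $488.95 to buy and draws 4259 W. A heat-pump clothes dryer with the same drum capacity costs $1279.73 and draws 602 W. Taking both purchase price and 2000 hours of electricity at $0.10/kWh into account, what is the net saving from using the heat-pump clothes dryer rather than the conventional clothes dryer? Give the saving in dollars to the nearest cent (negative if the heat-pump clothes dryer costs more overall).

conventional clothes dryer: $488.95 + (4259/1000) kW × 2000 h × $0.10 = $488.95 + $851.8 = $1340.75
heat-pump clothes dryer: $1279.73 + (602/1000) kW × 2000 h × $0.10 = $1279.73 + $120.4 = $1400.13
Saving = $1340.75 − $1400.13 = −$59.38

-$59.38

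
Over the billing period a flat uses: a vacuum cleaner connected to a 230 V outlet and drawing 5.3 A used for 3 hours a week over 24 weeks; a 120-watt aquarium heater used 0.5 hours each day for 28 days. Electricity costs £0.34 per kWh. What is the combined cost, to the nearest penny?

£30.41

vacuum cleaner: Power = 5.3 A × 230 V = 1219 W = 1.219 kW
vacuum cleaner: Runtime = 3 h/week × 24 weeks = 72 h
vacuum cleaner: 1.219 kW × 72 h = 87.768 kWh
aquarium heater: Runtime = 0.5 h/day × 28 days = 14 h
aquarium heater: 0.12 kW × 14 h = 1.68 kWh
Total energy = 89.448 kWh
Cost = 89.448 × £0.34 = £30.41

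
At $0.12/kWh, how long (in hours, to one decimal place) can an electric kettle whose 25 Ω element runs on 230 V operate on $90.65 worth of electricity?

357.0 h

Power = V²/R = 230²/25 = 2116 W = 2.116 kW
Energy available = $90.65 ÷ $0.12/kWh = 755.4167 kWh
Hours = 755.4167 kWh ÷ 2.116 kW = 357.0 h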